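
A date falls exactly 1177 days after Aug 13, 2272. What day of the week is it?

Wednesday

First find the weekday of Aug 13, 2272. Doomsday rule: the anchor day for the 2200s is Friday. For year 72: 72÷12 = 6 r 0, and 0÷4 = 0, so 6+0+0 = 6.
Friday + 6 ≡ Thursday — that's 2272's doomsday.
In August the doomsday date is Aug 8.
Aug 13 is 5 days after Aug 8; 5 mod 7 = 5, so Thursday + 5 = Tuesday.
1177 mod 7 = 1, so 1177 days after a Tuesday is Tuesday + 1 = Wednesday.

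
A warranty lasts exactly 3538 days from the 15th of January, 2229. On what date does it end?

+365 (one year) → Jan 15, 2230 (3173 left).
+365 (one year) → Jan 15, 2231 (2808 left).
+365 (one year) → Jan 15, 2232 (2443 left).
+366 (one year; includes Feb 29, 2232) → Jan 15, 2233 (2077 left).
+365 (one year) → Jan 15, 2234 (1712 left).
+365 (one year) → Jan 15, 2235 (1347 left).
+365 (one year) → Jan 15, 2236 (982 left).
+366 (one year; includes Feb 29, 2236) → Jan 15, 2237 (616 left).
+365 (one year) → Jan 15, 2238 (251 left).
Jan has 31 days: +17 → Feb 1, 2238 (234 left).
Feb has 28 days: +28 → Mar 1, 2238 (206 left).
Mar has 31 days: +31 → Apr 1, 2238 (175 left).
Apr has 30 days: +30 → May 1, 2238 (145 left).
May has 31 days: +31 → Jun 1, 2238 (114 left).
Jun has 30 days: +30 → Jul 1, 2238 (84 left).
Jul has 31 days: +31 → Aug 1, 2238 (53 left).
Aug has 31 days: +31 → Sep 1, 2238 (22 left).
+22 → Sep 23, 2238.

September 23, 2238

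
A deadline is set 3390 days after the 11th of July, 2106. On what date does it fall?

October 22, 2115

+365 (one year) → Jul 11, 2107 (3025 left).
+366 (one year; includes Feb 29, 2108) → Jul 11, 2108 (2659 left).
+365 (one year) → Jul 11, 2109 (2294 left).
+365 (one year) → Jul 11, 2110 (1929 left).
+365 (one year) → Jul 11, 2111 (1564 left).
+366 (one year; includes Feb 29, 2112) → Jul 11, 2112 (1198 left).
+365 (one year) → Jul 11, 2113 (833 left).
+365 (one year) → Jul 11, 2114 (468 left).
+365 (one year) → Jul 11, 2115 (103 left).
Jul has 31 days: +21 → Aug 1, 2115 (82 left).
Aug has 31 days: +31 → Sep 1, 2115 (51 left).
Sep has 30 days: +30 → Oct 1, 2115 (21 left).
+21 → Oct 22, 2115.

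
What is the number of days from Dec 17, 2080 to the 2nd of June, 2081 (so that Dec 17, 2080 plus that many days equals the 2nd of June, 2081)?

167

Dec 17, 2080 → Jan 17, 2081: 31 days (December has 31).
Jan 17, 2081 → Feb 17, 2081: 31 days (January has 31).
Feb 17, 2081 → Mar 17, 2081: 28 days (February has 28).
Mar 17, 2081 → Apr 17, 2081: 31 days (March has 31).
Apr 17, 2081 → May 17, 2081: 30 days (April has 30).
May 17, 2081 → Jun 2, 2081: 16 days.
Total: 167 days.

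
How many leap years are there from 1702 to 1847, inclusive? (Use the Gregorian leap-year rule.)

Multiples of 4 in [1702,1847]: 36.
Of those, multiples of 100: 1 (not leap unless ÷400).
Multiples of 400: 0.
Leap years = 36 − 1 + 0 = 35.

35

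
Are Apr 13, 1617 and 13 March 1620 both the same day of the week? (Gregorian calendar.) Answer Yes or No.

From Apr 13, 1617 to Mar 13, 1620 is 1065 days.
1065 mod 7 = 1, so they are different weekdays.
(Apr 13, 1617 is a Thursday; Mar 13, 1620 is a Friday.)

No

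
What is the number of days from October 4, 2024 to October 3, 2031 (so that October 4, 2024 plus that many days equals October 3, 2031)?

2555

Oct 4, 2024 → Oct 4, 2025: 365 days.
Oct 4, 2025 → Oct 4, 2026: 365 days.
Oct 4, 2026 → Oct 4, 2027: 365 days.
Oct 4, 2027 → Oct 4, 2028: 366 days (Feb 29, 2028 is in that span).
Oct 4, 2028 → Oct 4, 2029: 365 days.
Oct 4, 2029 → Oct 4, 2030: 365 days.
Oct 4, 2030 → Nov 4, 2030: 31 days (October has 31).
Nov 4, 2030 → Dec 4, 2030: 30 days (November has 30).
Dec 4, 2030 → Jan 4, 2031: 31 days (December has 31).
Jan 4, 2031 → Feb 4, 2031: 31 days (January has 31).
Feb 4, 2031 → Mar 4, 2031: 28 days (February has 28).
Mar 4, 2031 → Apr 4, 2031: 31 days (March has 31).
Apr 4, 2031 → May 4, 2031: 30 days (April has 30).
May 4, 2031 → Jun 4, 2031: 31 days (May has 31).
Jun 4, 2031 → Jul 4, 2031: 30 days (June has 30).
Jul 4, 2031 → Aug 4, 2031: 31 days (July has 31).
Aug 4, 2031 → Sep 4, 2031: 31 days (August has 31).
Sep 4, 2031 → Oct 3, 2031: 29 days.
Total: 2555 days.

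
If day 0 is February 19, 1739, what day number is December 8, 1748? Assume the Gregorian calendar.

Feb 19, 1739 → Feb 19, 1740: 365 days.
Feb 19, 1740 → Feb 19, 1741: 366 days (Feb 29, 1740 is in that span).
Feb 19, 1741 → Feb 19, 1742: 365 days.
Feb 19, 1742 → Feb 19, 1743: 365 days.
Feb 19, 1743 → Feb 19, 1744: 365 days.
Feb 19, 1744 → Feb 19, 1745: 366 days (Feb 29, 1744 is in that span).
Feb 19, 1745 → Feb 19, 1746: 365 days.
Feb 19, 1746 → Feb 19, 1747: 365 days.
Feb 19, 1747 → Feb 19, 1748: 365 days.
Feb 19, 1748 → Mar 19, 1748: 29 days (February has 29).
Mar 19, 1748 → Apr 19, 1748: 31 days (March has 31).
Apr 19, 1748 → May 19, 1748: 30 days (April has 30).
May 19, 1748 → Jun 19, 1748: 31 days (May has 31).
Jun 19, 1748 → Jul 19, 1748: 30 days (June has 30).
Jul 19, 1748 → Aug 19, 1748: 31 days (July has 31).
Aug 19, 1748 → Sep 19, 1748: 31 days (August has 31).
Sep 19, 1748 → Oct 19, 1748: 30 days (September has 30).
Oct 19, 1748 → Nov 19, 1748: 31 days (October has 31).
Nov 19, 1748 → Dec 8, 1748: 19 days.
Total: 3580 days.

3580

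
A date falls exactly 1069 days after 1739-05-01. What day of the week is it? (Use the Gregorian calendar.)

First find the weekday of May 1, 1739. Doomsday rule: the anchor day for the 1700s is Sunday. For year 39: 39÷12 = 3 r 3, and 3÷4 = 0, so 3+3+0 = 6.
Sunday + 6 ≡ Saturday — that's 1739's doomsday.
In May the doomsday date is May 9.
May 1 is 8 days before May 9; 8 mod 7 = 1, so Saturday − 1 = Friday.
1069 mod 7 = 5, so 1069 days after a Friday is Friday + 5 = Wednesday.

Wednesday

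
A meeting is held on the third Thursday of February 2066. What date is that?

February 1, 2066 is a Monday.
The first Thursday is therefore February 4 (3 days later).
The third Thursday is 4 + 2×7 = February 18.

February 18, 2066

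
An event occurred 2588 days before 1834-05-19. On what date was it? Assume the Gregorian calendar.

April 18, 1827

−365 (one year) → May 19, 1833 (2223 left).
−365 (one year) → May 19, 1832 (1858 left).
−366 (one year; includes Feb 29, 1832) → May 19, 1831 (1492 left).
−365 (one year) → May 19, 1830 (1127 left).
−365 (one year) → May 19, 1829 (762 left).
−365 (one year) → May 19, 1828 (397 left).
−19 → Apr 30, 1828 (end of Apr, 30 days; 378 left).
−30 → Mar 31, 1828 (end of Mar, 31 days; 348 left).
−31 → Feb 29, 1828 (end of Feb, 29 days; 317 left).
−29 → Jan 31, 1828 (end of Jan, 31 days; 288 left).
−31 → Dec 31, 1827 (end of Dec, 31 days; 257 left).
−31 → Nov 30, 1827 (end of Nov, 30 days; 226 left).
−30 → Oct 31, 1827 (end of Oct, 31 days; 196 left).
−31 → Sep 30, 1827 (end of Sep, 30 days; 165 left).
−30 → Aug 31, 1827 (end of Aug, 31 days; 135 left).
−31 → Jul 31, 1827 (end of Jul, 31 days; 104 left).
−31 → Jun 30, 1827 (end of Jun, 30 days; 73 left).
−30 → May 31, 1827 (end of May, 31 days; 43 left).
−31 → Apr 30, 1827 (end of Apr, 30 days; 12 left).
−12 → Apr 18, 1827.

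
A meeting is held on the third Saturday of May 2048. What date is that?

May 1, 2048 is a Friday.
The first Saturday is therefore May 2 (1 days later).
The third Saturday is 2 + 2×7 = May 16.

May 16, 2048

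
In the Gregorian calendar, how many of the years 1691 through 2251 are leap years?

135

Multiples of 4 in [1691,2251]: 140.
Of those, multiples of 100: 6 (not leap unless ÷400).
Multiples of 400: 1.
Leap years = 140 − 6 + 1 = 135.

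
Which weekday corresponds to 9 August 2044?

Tuesday

January 1, 2044 is a Friday.
Jan 1, 2044 → Feb 1, 2044: 31 days (January has 31).
Feb 1, 2044 → Mar 1, 2044: 29 days (February has 29).
Mar 1, 2044 → Apr 1, 2044: 31 days (March has 31).
Apr 1, 2044 → May 1, 2044: 30 days (April has 30).
May 1, 2044 → Jun 1, 2044: 31 days (May has 31).
Jun 1, 2044 → Jul 1, 2044: 30 days (June has 30).
Jul 1, 2044 → Aug 1, 2044: 31 days (July has 31).
Aug 1, 2044 → Aug 9, 2044: 8 days.
Total: 221 days.
221 mod 7 = 4, so Friday + 4 = Tuesday.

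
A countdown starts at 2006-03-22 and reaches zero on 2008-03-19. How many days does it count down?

728

Mar 22, 2006 → Mar 22, 2007: 365 days.
Mar 22, 2007 → Apr 22, 2007: 31 days (March has 31).
Apr 22, 2007 → May 22, 2007: 30 days (April has 30).
May 22, 2007 → Jun 22, 2007: 31 days (May has 31).
Jun 22, 2007 → Jul 22, 2007: 30 days (June has 30).
Jul 22, 2007 → Aug 22, 2007: 31 days (July has 31).
Aug 22, 2007 → Sep 22, 2007: 31 days (August has 31).
Sep 22, 2007 → Oct 22, 2007: 30 days (September has 30).
Oct 22, 2007 → Nov 22, 2007: 31 days (October has 31).
Nov 22, 2007 → Dec 22, 2007: 30 days (November has 30).
Dec 22, 2007 → Jan 22, 2008: 31 days (December has 31).
Jan 22, 2008 → Feb 22, 2008: 31 days (January has 31).
Feb 22, 2008 → Mar 19, 2008: 26 days.
Total: 728 days.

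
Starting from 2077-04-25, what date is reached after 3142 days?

+365 (one year) → Apr 25, 2078 (2777 left).
+365 (one year) → Apr 25, 2079 (2412 left).
+366 (one year; includes Feb 29, 2080) → Apr 25, 2080 (2046 left).
+365 (one year) → Apr 25, 2081 (1681 left).
+365 (one year) → Apr 25, 2082 (1316 left).
+365 (one year) → Apr 25, 2083 (951 left).
+366 (one year; includes Feb 29, 2084) → Apr 25, 2084 (585 left).
+365 (one year) → Apr 25, 2085 (220 left).
Apr has 30 days: +6 → May 1, 2085 (214 left).
May has 31 days: +31 → Jun 1, 2085 (183 left).
Jun has 30 days: +30 → Jul 1, 2085 (153 left).
Jul has 31 days: +31 → Aug 1, 2085 (122 left).
Aug has 31 days: +31 → Sep 1, 2085 (91 left).
Sep has 30 days: +30 → Oct 1, 2085 (61 left).
Oct has 31 days: +31 → Nov 1, 2085 (30 left).
Nov has 30 days: +30 → Dec 1, 2085 (0 left).

December 1, 2085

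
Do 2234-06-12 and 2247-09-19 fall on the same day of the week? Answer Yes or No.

No

From Jun 12, 2234 to Sep 19, 2247 is 4847 days.
4847 mod 7 = 3, so they are different weekdays.
(Jun 12, 2234 is a Thursday; Sep 19, 2247 is a Sunday.)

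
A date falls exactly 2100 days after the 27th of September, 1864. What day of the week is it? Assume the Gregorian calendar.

Sep 27, 1864 is a Tuesday.
2100 mod 7 = 0, so 2100 days after a Tuesday is Tuesday + 0 = Tuesday.

Tuesday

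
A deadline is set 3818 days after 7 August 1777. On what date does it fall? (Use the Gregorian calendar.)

+365 (one year) → Aug 7, 1778 (3453 left).
+365 (one year) → Aug 7, 1779 (3088 left).
+366 (one year; includes Feb 29, 1780) → Aug 7, 1780 (2722 left).
+365 (one year) → Aug 7, 1781 (2357 left).
+365 (one year) → Aug 7, 1782 (1992 left).
+365 (one year) → Aug 7, 1783 (1627 left).
+366 (one year; includes Feb 29, 1784) → Aug 7, 1784 (1261 left).
+365 (one year) → Aug 7, 1785 (896 left).
+365 (one year) → Aug 7, 1786 (531 left).
+365 (one year) → Aug 7, 1787 (166 left).
Aug has 31 days: +25 → Sep 1, 1787 (141 left).
Sep has 30 days: +30 → Oct 1, 1787 (111 left).
Oct has 31 days: +31 → Nov 1, 1787 (80 left).
Nov has 30 days: +30 → Dec 1, 1787 (50 left).
Dec has 31 days: +31 → Jan 1, 1788 (19 left).
+19 → Jan 20, 1788.

January 20, 1788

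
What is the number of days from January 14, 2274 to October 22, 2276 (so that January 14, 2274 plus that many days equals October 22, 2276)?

1012

Jan 14, 2274 → Jan 14, 2275: 365 days.
Jan 14, 2275 → Jan 14, 2276: 365 days.
Jan 14, 2276 → Feb 14, 2276: 31 days (January has 31).
Feb 14, 2276 → Mar 14, 2276: 29 days (February has 29).
Mar 14, 2276 → Apr 14, 2276: 31 days (March has 31).
Apr 14, 2276 → May 14, 2276: 30 days (April has 30).
May 14, 2276 → Jun 14, 2276: 31 days (May has 31).
Jun 14, 2276 → Jul 14, 2276: 30 days (June has 30).
Jul 14, 2276 → Aug 14, 2276: 31 days (July has 31).
Aug 14, 2276 → Sep 14, 2276: 31 days (August has 31).
Sep 14, 2276 → Oct 14, 2276: 30 days (September has 30).
Oct 14, 2276 → Oct 22, 2276: 8 days.
Total: 1012 days.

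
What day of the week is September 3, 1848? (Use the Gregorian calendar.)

Doomsday rule: the anchor day for the 1800s is Friday. For year 48: 48÷12 = 4 r 0, and 0÷4 = 0, so 4+0+0 = 4.
Friday + 4 ≡ Tuesday — that's 1848's doomsday.
In September the doomsday date is Sep 5.
Sep 3 is 2 days before Sep 5; 2 mod 7 = 2, so Tuesday − 2 = Sunday.

Sunday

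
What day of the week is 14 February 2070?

Doomsday rule: the anchor day for the 2000s is Tuesday. For year 70: 70÷12 = 5 r 10, and 10÷4 = 2, so 5+10+2 = 17.
Tuesday + 17 ≡ Friday — that's 2070's doomsday.
In February the doomsday date is Feb 28 (2070 is not a leap year).
Feb 14 is 14 days before Feb 28; 14 mod 7 = 0, so Friday − 0 = Friday.

Friday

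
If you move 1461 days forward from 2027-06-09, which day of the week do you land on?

Monday

First find the weekday of Jun 9, 2027. Doomsday rule: the anchor day for the 2000s is Tuesday. For year 27: 27÷12 = 2 r 3, and 3÷4 = 0, so 2+3+0 = 5.
Tuesday + 5 ≡ Sunday — that's 2027's doomsday.
In June the doomsday date is Jun 6.
Jun 9 is 3 days after Jun 6; 3 mod 7 = 3, so Sunday + 3 = Wednesday.
1461 mod 7 = 5, so 1461 days after a Wednesday is Wednesday + 5 = Monday.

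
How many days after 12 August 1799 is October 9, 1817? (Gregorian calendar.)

6632

Aug 12, 1799 → Aug 12, 1800: 365 days.
Aug 12, 1800 → Aug 12, 1801: 365 days.
Aug 12, 1801 → Aug 12, 1802: 365 days.
Aug 12, 1802 → Aug 12, 1803: 365 days.
Aug 12, 1803 → Aug 12, 1804: 366 days (Feb 29, 1804 is in that span).
Aug 12, 1804 → Aug 12, 1805: 365 days.
Aug 12, 1805 → Aug 12, 1806: 365 days.
Aug 12, 1806 → Aug 12, 1807: 365 days.
Aug 12, 1807 → Aug 12, 1808: 366 days (Feb 29, 1808 is in that span).
Aug 12, 1808 → Aug 12, 1809: 365 days.
Aug 12, 1809 → Aug 12, 1810: 365 days.
Aug 12, 1810 → Aug 12, 1811: 365 days.
Aug 12, 1811 → Aug 12, 1812: 366 days (Feb 29, 1812 is in that span).
Aug 12, 1812 → Aug 12, 1813: 365 days.
Aug 12, 1813 → Aug 12, 1814: 365 days.
Aug 12, 1814 → Aug 12, 1815: 365 days.
Aug 12, 1815 → Aug 12, 1816: 366 days (Feb 29, 1816 is in that span).
Aug 12, 1816 → Aug 12, 1817: 365 days.
Aug 12, 1817 → Sep 12, 1817: 31 days (August has 31).
Sep 12, 1817 → Oct 9, 1817: 27 days.
Total: 6632 days.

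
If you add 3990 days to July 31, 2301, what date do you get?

+365 (one year) → Jul 31, 2302 (3625 left).
+365 (one year) → Jul 31, 2303 (3260 left).
+366 (one year; includes Feb 29, 2304) → Jul 31, 2304 (2894 left).
+365 (one year) → Jul 31, 2305 (2529 left).
+365 (one year) → Jul 31, 2306 (2164 left).
+365 (one year) → Jul 31, 2307 (1799 left).
+366 (one year; includes Feb 29, 2308) → Jul 31, 2308 (1433 left).
+365 (one year) → Jul 31, 2309 (1068 left).
+365 (one year) → Jul 31, 2310 (703 left).
+365 (one year) → Jul 31, 2311 (338 left).
Jul has 31 days: +1 → Aug 1, 2311 (337 left).
Aug has 31 days: +31 → Sep 1, 2311 (306 left).
Sep has 30 days: +30 → Oct 1, 2311 (276 left).
Oct has 31 days: +31 → Nov 1, 2311 (245 left).
Nov has 30 days: +30 → Dec 1, 2311 (215 left).
Dec has 31 days: +31 → Jan 1, 2312 (184 left).
Jan has 31 days: +31 → Feb 1, 2312 (153 left).
Feb has 29 days: +29 → Mar 1, 2312 (124 left).
Mar has 31 days: +31 → Apr 1, 2312 (93 left).
Apr has 30 days: +30 → May 1, 2312 (63 left).
May has 31 days: +31 → Jun 1, 2312 (32 left).
Jun has 30 days: +30 → Jul 1, 2312 (2 left).
+2 → Jul 3, 2312.

July 3, 2312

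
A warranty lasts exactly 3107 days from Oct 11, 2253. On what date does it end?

April 14, 2262

+365 (one year) → Oct 11, 2254 (2742 left).
+365 (one year) → Oct 11, 2255 (2377 left).
+366 (one year; includes Feb 29, 2256) → Oct 11, 2256 (2011 left).
+365 (one year) → Oct 11, 2257 (1646 left).
+365 (one year) → Oct 11, 2258 (1281 left).
+365 (one year) → Oct 11, 2259 (916 left).
+366 (one year; includes Feb 29, 2260) → Oct 11, 2260 (550 left).
+365 (one year) → Oct 11, 2261 (185 left).
Oct has 31 days: +21 → Nov 1, 2261 (164 left).
Nov has 30 days: +30 → Dec 1, 2261 (134 left).
Dec has 31 days: +31 → Jan 1, 2262 (103 left).
Jan has 31 days: +31 → Feb 1, 2262 (72 left).
Feb has 28 days: +28 → Mar 1, 2262 (44 left).
Mar has 31 days: +31 → Apr 1, 2262 (13 left).
+13 → Apr 14, 2262.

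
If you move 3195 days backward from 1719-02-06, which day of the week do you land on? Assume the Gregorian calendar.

Feb 6, 1719 is a Monday.
3195 mod 7 = 3, so 3195 days before a Monday is Monday − 3 = Friday.

Friday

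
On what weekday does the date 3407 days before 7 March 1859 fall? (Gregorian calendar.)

First find the weekday of Mar 7, 1859. Doomsday rule: the anchor day for the 1800s is Friday. For year 59: 59÷12 = 4 r 11, and 11÷4 = 2, so 4+11+2 = 17.
Friday + 17 ≡ Monday — that's 1859's doomsday.
In March the doomsday date is Mar 14.
Mar 7 is 7 days before Mar 14; 7 mod 7 = 0, so Monday − 0 = Monday.
3407 mod 7 = 5, so 3407 days before a Monday is Monday − 5 = Wednesday.

Wednesday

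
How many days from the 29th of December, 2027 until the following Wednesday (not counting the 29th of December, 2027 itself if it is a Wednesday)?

Dec 29, 2027 is a Wednesday.
From Wednesday to the next Wednesday is 7 days.

7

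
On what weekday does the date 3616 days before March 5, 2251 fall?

First find the weekday of Mar 5, 2251. Doomsday rule: the anchor day for the 2200s is Friday. For year 51: 51÷12 = 4 r 3, and 3÷4 = 0, so 4+3+0 = 7.
Friday + 7 ≡ Friday — that's 2251's doomsday.
In March the doomsday date is Mar 14.
Mar 5 is 9 days before Mar 14; 9 mod 7 = 2, so Friday − 2 = Wednesday.
3616 mod 7 = 4, so 3616 days before a Wednesday is Wednesday − 4 = Saturday.

Saturday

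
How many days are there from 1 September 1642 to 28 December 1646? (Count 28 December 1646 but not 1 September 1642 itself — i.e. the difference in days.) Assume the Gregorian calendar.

Sep 1, 1642 → Sep 1, 1643: 365 days.
Sep 1, 1643 → Sep 1, 1644: 366 days (Feb 29, 1644 is in that span).
Sep 1, 1644 → Sep 1, 1645: 365 days.
Sep 1, 1645 → Sep 1, 1646: 365 days.
Sep 1, 1646 → Oct 1, 1646: 30 days (September has 30).
Oct 1, 1646 → Nov 1, 1646: 31 days (October has 31).
Nov 1, 1646 → Dec 1, 1646: 30 days (November has 30).
Dec 1, 1646 → Dec 28, 1646: 27 days.
Total: 1579 days.

1579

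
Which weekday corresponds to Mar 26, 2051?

Doomsday rule: the anchor day for the 2000s is Tuesday. For year 51: 51÷12 = 4 r 3, and 3÷4 = 0, so 4+3+0 = 7.
Tuesday + 7 ≡ Tuesday — that's 2051's doomsday.
In March the doomsday date is Mar 14.
Mar 26 is 12 days after Mar 14; 12 mod 7 = 5, so Tuesday + 5 = Sunday.

Sunday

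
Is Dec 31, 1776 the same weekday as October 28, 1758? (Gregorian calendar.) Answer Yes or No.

No

From Oct 28, 1758 to Dec 31, 1776 is 6639 days.
6639 mod 7 = 3, so they are different weekdays.
(Oct 28, 1758 is a Saturday; Dec 31, 1776 is a Tuesday.)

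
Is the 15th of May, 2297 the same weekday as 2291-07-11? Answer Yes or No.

Yes

From Jul 11, 2291 to May 15, 2297 is 2135 days.
2135 mod 7 = 0, so they are the same weekday.
(Jul 11, 2291 is a Saturday; May 15, 2297 is a Saturday.)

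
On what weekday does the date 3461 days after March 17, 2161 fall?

First find the weekday of Mar 17, 2161. Doomsday rule: the anchor day for the 2100s is Sunday. For year 61: 61÷12 = 5 r 1, and 1÷4 = 0, so 5+1+0 = 6.
Sunday + 6 ≡ Saturday — that's 2161's doomsday.
In March the doomsday date is Mar 14.
Mar 17 is 3 days after Mar 14; 3 mod 7 = 3, so Saturday + 3 = Tuesday.
3461 mod 7 = 3, so 3461 days after a Tuesday is Tuesday + 3 = Friday.

Friday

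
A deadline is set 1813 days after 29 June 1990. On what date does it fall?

June 16, 1995

+365 (one year) → Jun 29, 1991 (1448 left).
+366 (one year; includes Feb 29, 1992) → Jun 29, 1992 (1082 left).
+365 (one year) → Jun 29, 1993 (717 left).
+365 (one year) → Jun 29, 1994 (352 left).
Jun has 30 days: +2 → Jul 1, 1994 (350 left).
Jul has 31 days: +31 → Aug 1, 1994 (319 left).
Aug has 31 days: +31 → Sep 1, 1994 (288 left).
Sep has 30 days: +30 → Oct 1, 1994 (258 left).
Oct has 31 days: +31 → Nov 1, 1994 (227 left).
Nov has 30 days: +30 → Dec 1, 1994 (197 left).
Dec has 31 days: +31 → Jan 1, 1995 (166 left).
Jan has 31 days: +31 → Feb 1, 1995 (135 left).
Feb has 28 days: +28 → Mar 1, 1995 (107 left).
Mar has 31 days: +31 → Apr 1, 1995 (76 left).
Apr has 30 days: +30 → May 1, 1995 (46 left).
May has 31 days: +31 → Jun 1, 1995 (15 left).
+15 → Jun 16, 1995.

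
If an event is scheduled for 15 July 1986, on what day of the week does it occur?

Tuesday

Doomsday rule: the anchor day for the 1900s is Wednesday. For year 86: 86÷12 = 7 r 2, and 2÷4 = 0, so 7+2+0 = 9.
Wednesday + 9 ≡ Friday — that's 1986's doomsday.
In July the doomsday date is Jul 11.
Jul 15 is 4 days after Jul 11; 4 mod 7 = 4, so Friday + 4 = Tuesday.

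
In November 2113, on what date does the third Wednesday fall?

November 15, 2113

November 1, 2113 is a Wednesday.
The first Wednesday is therefore November 1 (same day).
The third Wednesday is 1 + 2×7 = November 15.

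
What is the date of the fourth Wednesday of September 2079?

September 27, 2079

September 1, 2079 is a Friday.
The first Wednesday is therefore September 6 (5 days later).
The fourth Wednesday is 6 + 3×7 = September 27.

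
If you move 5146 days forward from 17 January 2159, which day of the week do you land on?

Thursday

Jan 17, 2159 is a Wednesday.
5146 mod 7 = 1, so 5146 days after a Wednesday is Wednesday + 1 = Thursday.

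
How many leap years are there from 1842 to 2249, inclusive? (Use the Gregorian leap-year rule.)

Multiples of 4 in [1842,2249]: 102.
Of those, multiples of 100: 4 (not leap unless ÷400).
Multiples of 400: 1.
Leap years = 102 − 4 + 1 = 99.

99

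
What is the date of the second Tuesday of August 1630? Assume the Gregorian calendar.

August 1, 1630 is a Thursday.
The first Tuesday is therefore August 6 (5 days later).
The second Tuesday is 6 + 1×7 = August 13.

August 13, 1630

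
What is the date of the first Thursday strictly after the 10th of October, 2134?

October 14, 2134

Oct 10, 2134 is a Sunday.
From Sunday to the next Thursday is 4 days.
Oct 10, 2134 + 4 = Oct 14, 2134.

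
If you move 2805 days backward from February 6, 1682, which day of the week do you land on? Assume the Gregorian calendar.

Sunday

Feb 6, 1682 is a Friday.
2805 mod 7 = 5, so 2805 days before a Friday is Friday − 5 = Sunday.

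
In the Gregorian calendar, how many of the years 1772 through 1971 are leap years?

48

Multiples of 4 in [1772,1971]: 50.
Of those, multiples of 100: 2 (not leap unless ÷400).
Multiples of 400: 0.
Leap years = 50 − 2 + 0 = 48.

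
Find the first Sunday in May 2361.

May 7, 2361

May 1, 2361 is a Monday.
The first Sunday is therefore May 7 (6 days later).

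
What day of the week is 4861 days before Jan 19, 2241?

Jan 19, 2241 is a Tuesday.
4861 mod 7 = 3, so 4861 days before a Tuesday is Tuesday − 3 = Saturday.

Saturday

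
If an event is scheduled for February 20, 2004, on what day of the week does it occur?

Friday

January 1, 2004 is a Thursday.
Jan 1, 2004 → Feb 1, 2004: 31 days (January has 31).
Feb 1, 2004 → Feb 20, 2004: 19 days.
Total: 50 days.
50 mod 7 = 1, so Thursday + 1 = Friday.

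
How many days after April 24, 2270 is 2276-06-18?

2247

Apr 24, 2270 → Apr 24, 2271: 365 days.
Apr 24, 2271 → Apr 24, 2272: 366 days (Feb 29, 2272 is in that span).
Apr 24, 2272 → Apr 24, 2273: 365 days.
Apr 24, 2273 → Apr 24, 2274: 365 days.
Apr 24, 2274 → Apr 24, 2275: 365 days.
Apr 24, 2275 → Apr 24, 2276: 366 days (Feb 29, 2276 is in that span).
Apr 24, 2276 → May 24, 2276: 30 days (April has 30).
May 24, 2276 → Jun 18, 2276: 25 days.
Total: 2247 days.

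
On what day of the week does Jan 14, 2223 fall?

January 1, 2223 is a Wednesday.
Jan 1, 2223 → Jan 14, 2223: 13 days.
Total: 13 days.
13 mod 7 = 6, so Wednesday + 6 = Tuesday.

Tuesday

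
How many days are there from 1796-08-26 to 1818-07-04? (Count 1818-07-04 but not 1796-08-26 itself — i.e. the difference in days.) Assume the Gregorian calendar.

7981

Aug 26, 1796 → Aug 26, 1797: 365 days.
Aug 26, 1797 → Aug 26, 1798: 365 days.
Aug 26, 1798 → Aug 26, 1799: 365 days.
Aug 26, 1799 → Aug 26, 1800: 365 days.
Aug 26, 1800 → Aug 26, 1801: 365 days.
Aug 26, 1801 → Aug 26, 1802: 365 days.
Aug 26, 1802 → Aug 26, 1803: 365 days.
Aug 26, 1803 → Aug 26, 1804: 366 days (Feb 29, 1804 is in that span).
Aug 26, 1804 → Aug 26, 1805: 365 days.
Aug 26, 1805 → Aug 26, 1806: 365 days.
Aug 26, 1806 → Aug 26, 1807: 365 days.
Aug 26, 1807 → Aug 26, 1808: 366 days (Feb 29, 1808 is in that span).
Aug 26, 1808 → Aug 26, 1809: 365 days.
Aug 26, 1809 → Aug 26, 1810: 365 days.
Aug 26, 1810 → Aug 26, 1811: 365 days.
Aug 26, 1811 → Aug 26, 1812: 366 days (Feb 29, 1812 is in that span).
Aug 26, 1812 → Aug 26, 1813: 365 days.
Aug 26, 1813 → Aug 26, 1814: 365 days.
Aug 26, 1814 → Aug 26, 1815: 365 days.
Aug 26, 1815 → Aug 26, 1816: 366 days (Feb 29, 1816 is in that span).
Aug 26, 1816 → Aug 26, 1817: 365 days.
Aug 26, 1817 → Sep 26, 1817: 31 days (August has 31).
Sep 26, 1817 → Oct 26, 1817: 30 days (September has 30).
Oct 26, 1817 → Nov 26, 1817: 31 days (October has 31).
Nov 26, 1817 → Dec 26, 1817: 30 days (November has 30).
Dec 26, 1817 → Jan 26, 1818: 31 days (December has 31).
Jan 26, 1818 → Feb 26, 1818: 31 days (January has 31).
Feb 26, 1818 → Mar 26, 1818: 28 days (February has 28).
Mar 26, 1818 → Apr 26, 1818: 31 days (March has 31).
Apr 26, 1818 → May 26, 1818: 30 days (April has 30).
May 26, 1818 → Jun 26, 1818: 31 days (May has 31).
Jun 26, 1818 → Jul 4, 1818: 8 days.
Total: 7981 days.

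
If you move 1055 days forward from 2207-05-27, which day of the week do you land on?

May 27, 2207 is a Wednesday.
1055 mod 7 = 5, so 1055 days after a Wednesday is Wednesday + 5 = Monday.

Monday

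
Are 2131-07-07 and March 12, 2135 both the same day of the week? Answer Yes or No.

Yes

From Jul 7, 2131 to Mar 12, 2135 is 1344 days.
1344 mod 7 = 0, so they are the same weekday.
(Jul 7, 2131 is a Saturday; Mar 12, 2135 is a Saturday.)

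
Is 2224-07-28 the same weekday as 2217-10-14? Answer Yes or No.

From Oct 14, 2217 to Jul 28, 2224 is 2479 days.
2479 mod 7 = 1, so they are different weekdays.
(Oct 14, 2217 is a Tuesday; Jul 28, 2224 is a Wednesday.)

No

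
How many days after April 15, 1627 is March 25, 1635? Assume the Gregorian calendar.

2901

Apr 15, 1627 → Apr 15, 1628: 366 days (Feb 29, 1628 is in that span).
Apr 15, 1628 → Apr 15, 1629: 365 days.
Apr 15, 1629 → Apr 15, 1630: 365 days.
Apr 15, 1630 → Apr 15, 1631: 365 days.
Apr 15, 1631 → Apr 15, 1632: 366 days (Feb 29, 1632 is in that span).
Apr 15, 1632 → Apr 15, 1633: 365 days.
Apr 15, 1633 → Apr 15, 1634: 365 days.
Apr 15, 1634 → May 15, 1634: 30 days (April has 30).
May 15, 1634 → Jun 15, 1634: 31 days (May has 31).
Jun 15, 1634 → Jul 15, 1634: 30 days (June has 30).
Jul 15, 1634 → Aug 15, 1634: 31 days (July has 31).
Aug 15, 1634 → Sep 15, 1634: 31 days (August has 31).
Sep 15, 1634 → Oct 15, 1634: 30 days (September has 30).
Oct 15, 1634 → Nov 15, 1634: 31 days (October has 31).
Nov 15, 1634 → Dec 15, 1634: 30 days (November has 30).
Dec 15, 1634 → Jan 15, 1635: 31 days (December has 31).
Jan 15, 1635 → Feb 15, 1635: 31 days (January has 31).
Feb 15, 1635 → Mar 15, 1635: 28 days (February has 28).
Mar 15, 1635 → Mar 25, 1635: 10 days.
Total: 2901 days.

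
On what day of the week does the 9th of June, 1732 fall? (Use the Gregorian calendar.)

Monday

Doomsday rule: the anchor day for the 1700s is Sunday. For year 32: 32÷12 = 2 r 8, and 8÷4 = 2, so 2+8+2 = 12.
Sunday + 12 ≡ Friday — that's 1732's doomsday.
In June the doomsday date is Jun 6.
Jun 9 is 3 days after Jun 6; 3 mod 7 = 3, so Friday + 3 = Monday.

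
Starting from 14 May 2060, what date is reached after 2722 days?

+365 (one year) → May 14, 2061 (2357 left).
+365 (one year) → May 14, 2062 (1992 left).
+365 (one year) → May 14, 2063 (1627 left).
+366 (one year; includes Feb 29, 2064) → May 14, 2064 (1261 left).
+365 (one year) → May 14, 2065 (896 left).
+365 (one year) → May 14, 2066 (531 left).
+365 (one year) → May 14, 2067 (166 left).
May has 31 days: +18 → Jun 1, 2067 (148 left).
Jun has 30 days: +30 → Jul 1, 2067 (118 left).
Jul has 31 days: +31 → Aug 1, 2067 (87 left).
Aug has 31 days: +31 → Sep 1, 2067 (56 left).
Sep has 30 days: +30 → Oct 1, 2067 (26 left).
+26 → Oct 27, 2067.

October 27, 2067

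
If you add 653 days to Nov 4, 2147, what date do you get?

+366 (one year; includes Feb 29, 2148) → Nov 4, 2148 (287 left).
Nov has 30 days: +27 → Dec 1, 2148 (260 left).
Dec has 31 days: +31 → Jan 1, 2149 (229 left).
Jan has 31 days: +31 → Feb 1, 2149 (198 left).
Feb has 28 days: +28 → Mar 1, 2149 (170 left).
Mar has 31 days: +31 → Apr 1, 2149 (139 left).
Apr has 30 days: +30 → May 1, 2149 (109 left).
May has 31 days: +31 → Jun 1, 2149 (78 left).
Jun has 30 days: +30 → Jul 1, 2149 (48 left).
Jul has 31 days: +31 → Aug 1, 2149 (17 left).
+17 → Aug 18, 2149.

August 18, 2149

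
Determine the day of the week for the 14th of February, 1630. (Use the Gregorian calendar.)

Thursday

Doomsday rule: the anchor day for the 1600s is Tuesday. For year 30: 30÷12 = 2 r 6, and 6÷4 = 1, so 2+6+1 = 9.
Tuesday + 9 ≡ Thursday — that's 1630's doomsday.
In February the doomsday date is Feb 28 (1630 is not a leap year).
Feb 14 is 14 days before Feb 28; 14 mod 7 = 0, so Thursday − 0 = Thursday.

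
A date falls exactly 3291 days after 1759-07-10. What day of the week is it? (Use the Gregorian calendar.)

Jul 10, 1759 is a Tuesday.
3291 mod 7 = 1, so 3291 days after a Tuesday is Tuesday + 1 = Wednesday.

Wednesday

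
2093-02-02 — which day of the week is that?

Doomsday rule: the anchor day for the 2000s is Tuesday. For year 93: 93÷12 = 7 r 9, and 9÷4 = 2, so 7+9+2 = 18.
Tuesday + 18 ≡ Saturday — that's 2093's doomsday.
In February the doomsday date is Feb 28 (2093 is not a leap year).
Feb 2 is 26 days before Feb 28; 26 mod 7 = 5, so Saturday − 5 = Monday.

Monday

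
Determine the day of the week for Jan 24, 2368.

Doomsday rule: the anchor day for the 2300s is Wednesday. For year 68: 68÷12 = 5 r 8, and 8÷4 = 2, so 5+8+2 = 15.
Wednesday + 15 ≡ Thursday — that's 2368's doomsday.
In January the doomsday date is Jan 4 (2368 is a leap year (divisible by 4)).
Jan 24 is 20 days after Jan 4; 20 mod 7 = 6, so Thursday + 6 = Wednesday.

Wednesday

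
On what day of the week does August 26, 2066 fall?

Doomsday rule: the anchor day for the 2000s is Tuesday. For year 66: 66÷12 = 5 r 6, and 6÷4 = 1, so 5+6+1 = 12.
Tuesday + 12 ≡ Sunday — that's 2066's doomsday.
In August the doomsday date is Aug 8.
Aug 26 is 18 days after Aug 8; 18 mod 7 = 4, so Sunday + 4 = Thursday.

Thursday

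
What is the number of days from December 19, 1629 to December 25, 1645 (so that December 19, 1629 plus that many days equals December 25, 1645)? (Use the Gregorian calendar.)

5850

Dec 19, 1629 → Dec 19, 1630: 365 days.
Dec 19, 1630 → Dec 19, 1631: 365 days.
Dec 19, 1631 → Dec 19, 1632: 366 days (Feb 29, 1632 is in that span).
Dec 19, 1632 → Dec 19, 1633: 365 days.
Dec 19, 1633 → Dec 19, 1634: 365 days.
Dec 19, 1634 → Dec 19, 1635: 365 days.
Dec 19, 1635 → Dec 19, 1636: 366 days (Feb 29, 1636 is in that span).
Dec 19, 1636 → Dec 19, 1637: 365 days.
Dec 19, 1637 → Dec 19, 1638: 365 days.
Dec 19, 1638 → Dec 19, 1639: 365 days.
Dec 19, 1639 → Dec 19, 1640: 366 days (Feb 29, 1640 is in that span).
Dec 19, 1640 → Dec 19, 1641: 365 days.
Dec 19, 1641 → Dec 19, 1642: 365 days.
Dec 19, 1642 → Dec 19, 1643: 365 days.
Dec 19, 1643 → Dec 19, 1644: 366 days (Feb 29, 1644 is in that span).
Dec 19, 1644 → Jan 19, 1645: 31 days (December has 31).
Jan 19, 1645 → Feb 19, 1645: 31 days (January has 31).
Feb 19, 1645 → Mar 19, 1645: 28 days (February has 28).
Mar 19, 1645 → Apr 19, 1645: 31 days (March has 31).
Apr 19, 1645 → May 19, 1645: 30 days (April has 30).
May 19, 1645 → Jun 19, 1645: 31 days (May has 31).
Jun 19, 1645 → Jul 19, 1645: 30 days (June has 30).
Jul 19, 1645 → Aug 19, 1645: 31 days (July has 31).
Aug 19, 1645 → Sep 19, 1645: 31 days (August has 31).
Sep 19, 1645 → Oct 19, 1645: 30 days (September has 30).
Oct 19, 1645 → Nov 19, 1645: 31 days (October has 31).
Nov 19, 1645 → Dec 19, 1645: 30 days (November has 30).
Dec 19, 1645 → Dec 25, 1645: 6 days.
Total: 5850 days.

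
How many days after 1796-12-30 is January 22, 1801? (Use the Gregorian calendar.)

Dec 30, 1796 → Dec 30, 1797: 365 days.
Dec 30, 1797 → Dec 30, 1798: 365 days.
Dec 30, 1798 → Dec 30, 1799: 365 days.
Dec 30, 1799 → Jan 30, 1800: 31 days (December has 31).
Jan 30, 1800 → Feb 28, 1800: 29 days (January has 31).
Feb 28, 1800 → Mar 28, 1800: 28 days (February has 28).
Mar 28, 1800 → Apr 28, 1800: 31 days (March has 31).
Apr 28, 1800 → May 28, 1800: 30 days (April has 30).
May 28, 1800 → Jun 28, 1800: 31 days (May has 31).
Jun 28, 1800 → Jul 28, 1800: 30 days (June has 30).
Jul 28, 1800 → Aug 28, 1800: 31 days (July has 31).
Aug 28, 1800 → Sep 28, 1800: 31 days (August has 31).
Sep 28, 1800 → Oct 28, 1800: 30 days (September has 30).
Oct 28, 1800 → Nov 28, 1800: 31 days (October has 31).
Nov 28, 1800 → Dec 28, 1800: 30 days (November has 30).
Dec 28, 1800 → Jan 22, 1801: 25 days.
Total: 1483 days.

1483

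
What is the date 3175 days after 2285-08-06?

April 16, 2294

+365 (one year) → Aug 6, 2286 (2810 left).
+365 (one year) → Aug 6, 2287 (2445 left).
+366 (one year; includes Feb 29, 2288) → Aug 6, 2288 (2079 left).
+365 (one year) → Aug 6, 2289 (1714 left).
+365 (one year) → Aug 6, 2290 (1349 left).
+365 (one year) → Aug 6, 2291 (984 left).
+366 (one year; includes Feb 29, 2292) → Aug 6, 2292 (618 left).
+365 (one year) → Aug 6, 2293 (253 left).
Aug has 31 days: +26 → Sep 1, 2293 (227 left).
Sep has 30 days: +30 → Oct 1, 2293 (197 left).
Oct has 31 days: +31 → Nov 1, 2293 (166 left).
Nov has 30 days: +30 → Dec 1, 2293 (136 left).
Dec has 31 days: +31 → Jan 1, 2294 (105 left).
Jan has 31 days: +31 → Feb 1, 2294 (74 left).
Feb has 28 days: +28 → Mar 1, 2294 (46 left).
Mar has 31 days: +31 → Apr 1, 2294 (15 left).
+15 → Apr 16, 2294.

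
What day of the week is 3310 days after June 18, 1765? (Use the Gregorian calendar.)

Jun 18, 1765 is a Tuesday.
3310 mod 7 = 6, so 3310 days after a Tuesday is Tuesday + 6 = Monday.

Monday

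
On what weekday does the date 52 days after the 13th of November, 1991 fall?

Saturday

First find the weekday of Nov 13, 1991. Doomsday rule: the anchor day for the 1900s is Wednesday. For year 91: 91÷12 = 7 r 7, and 7÷4 = 1, so 7+7+1 = 15.
Wednesday + 15 ≡ Thursday — that's 1991's doomsday.
In November the doomsday date is Nov 7.
Nov 13 is 6 days after Nov 7; 6 mod 7 = 6, so Thursday + 6 = Wednesday.
52 mod 7 = 3, so 52 days after a Wednesday is Wednesday + 3 = Saturday.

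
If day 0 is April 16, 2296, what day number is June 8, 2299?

1148

Apr 16, 2296 → Apr 16, 2297: 365 days.
Apr 16, 2297 → Apr 16, 2298: 365 days.
Apr 16, 2298 → Apr 16, 2299: 365 days.
Apr 16, 2299 → May 16, 2299: 30 days (April has 30).
May 16, 2299 → Jun 8, 2299: 23 days.
Total: 1148 days.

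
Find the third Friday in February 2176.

February 16, 2176

February 1, 2176 is a Thursday.
The first Friday is therefore February 2 (1 days later).
The third Friday is 2 + 2×7 = February 16.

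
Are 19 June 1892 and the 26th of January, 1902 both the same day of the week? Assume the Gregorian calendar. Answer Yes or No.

Yes

From Jun 19, 1892 to Jan 26, 1902 is 3507 days.
3507 mod 7 = 0, so they are the same weekday.
(Jun 19, 1892 is a Sunday; Jan 26, 1902 is a Sunday.)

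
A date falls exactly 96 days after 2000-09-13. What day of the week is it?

First find the weekday of Sep 13, 2000. Doomsday rule: the anchor day for the 2000s is Tuesday. For year 00: 0÷12 = 0 r 0, and 0÷4 = 0, so 0+0+0 = 0.
Tuesday + 0 ≡ Tuesday — that's 2000's doomsday.
In September the doomsday date is Sep 5.
Sep 13 is 8 days after Sep 5; 8 mod 7 = 1, so Tuesday + 1 = Wednesday.
96 mod 7 = 5, so 96 days after a Wednesday is Wednesday + 5 = Monday.

Monday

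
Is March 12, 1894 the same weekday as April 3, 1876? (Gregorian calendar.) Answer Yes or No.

Yes

From Apr 3, 1876 to Mar 12, 1894 is 6552 days.
6552 mod 7 = 0, so they are the same weekday.
(Apr 3, 1876 is a Monday; Mar 12, 1894 is a Monday.)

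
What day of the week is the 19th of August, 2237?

Doomsday rule: the anchor day for the 2200s is Friday. For year 37: 37÷12 = 3 r 1, and 1÷4 = 0, so 3+1+0 = 4.
Friday + 4 ≡ Tuesday — that's 2237's doomsday.
In August the doomsday date is Aug 8.
Aug 19 is 11 days after Aug 8; 11 mod 7 = 4, so Tuesday + 4 = Saturday.

Saturday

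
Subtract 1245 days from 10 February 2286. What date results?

−365 (one year) → Feb 10, 2285 (880 left).
−366 (one year; includes Feb 29, 2284) → Feb 10, 2284 (514 left).
−365 (one year) → Feb 10, 2283 (149 left).
−10 → Jan 31, 2283 (end of Jan, 31 days; 139 left).
−31 → Dec 31, 2282 (end of Dec, 31 days; 108 left).
−31 → Nov 30, 2282 (end of Nov, 30 days; 77 left).
−30 → Oct 31, 2282 (end of Oct, 31 days; 47 left).
−31 → Sep 30, 2282 (end of Sep, 30 days; 16 left).
−16 → Sep 14, 2282.

September 14, 2282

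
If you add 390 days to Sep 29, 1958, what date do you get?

Sep has 30 days: +2 → Oct 1, 1958 (388 left).
Oct has 31 days: +31 → Nov 1, 1958 (357 left).
Nov has 30 days: +30 → Dec 1, 1958 (327 left).
Dec has 31 days: +31 → Jan 1, 1959 (296 left).
Jan has 31 days: +31 → Feb 1, 1959 (265 left).
Feb has 28 days: +28 → Mar 1, 1959 (237 left).
Mar has 31 days: +31 → Apr 1, 1959 (206 left).
Apr has 30 days: +30 → May 1, 1959 (176 left).
May has 31 days: +31 → Jun 1, 1959 (145 left).
Jun has 30 days: +30 → Jul 1, 1959 (115 left).
Jul has 31 days: +31 → Aug 1, 1959 (84 left).
Aug has 31 days: +31 → Sep 1, 1959 (53 left).
Sep has 30 days: +30 → Oct 1, 1959 (23 left).
+23 → Oct 24, 1959.

October 24, 1959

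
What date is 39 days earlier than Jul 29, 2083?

June 20, 2083

−29 → Jun 30, 2083 (end of Jun, 30 days; 10 left).
−10 → Jun 20, 2083.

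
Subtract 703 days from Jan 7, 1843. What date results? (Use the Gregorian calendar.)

−365 (one year) → Jan 7, 1842 (338 left).
−7 → Dec 31, 1841 (end of Dec, 31 days; 331 left).
−31 → Nov 30, 1841 (end of Nov, 30 days; 300 left).
−30 → Oct 31, 1841 (end of Oct, 31 days; 270 left).
−31 → Sep 30, 1841 (end of Sep, 30 days; 239 left).
−30 → Aug 31, 1841 (end of Aug, 31 days; 209 left).
−31 → Jul 31, 1841 (end of Jul, 31 days; 178 left).
−31 → Jun 30, 1841 (end of Jun, 30 days; 147 left).
−30 → May 31, 1841 (end of May, 31 days; 117 left).
−31 → Apr 30, 1841 (end of Apr, 30 days; 86 left).
−30 → Mar 31, 1841 (end of Mar, 31 days; 56 left).
−31 → Feb 28, 1841 (end of Feb, 28 days; 25 left).
−25 → Feb 3, 1841.

February 3, 1841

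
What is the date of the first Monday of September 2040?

September 3, 2040

September 1, 2040 is a Saturday.
The first Monday is therefore September 3 (2 days later).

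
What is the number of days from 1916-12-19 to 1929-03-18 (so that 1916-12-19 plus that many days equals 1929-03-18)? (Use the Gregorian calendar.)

Dec 19, 1916 → Dec 19, 1917: 365 days.
Dec 19, 1917 → Dec 19, 1918: 365 days.
Dec 19, 1918 → Dec 19, 1919: 365 days.
Dec 19, 1919 → Dec 19, 1920: 366 days (Feb 29, 1920 is in that span).
Dec 19, 1920 → Dec 19, 1921: 365 days.
Dec 19, 1921 → Dec 19, 1922: 365 days.
Dec 19, 1922 → Dec 19, 1923: 365 days.
Dec 19, 1923 → Dec 19, 1924: 366 days (Feb 29, 1924 is in that span).
Dec 19, 1924 → Dec 19, 1925: 365 days.
Dec 19, 1925 → Dec 19, 1926: 365 days.
Dec 19, 1926 → Dec 19, 1927: 365 days.
Dec 19, 1927 → Dec 19, 1928: 366 days (Feb 29, 1928 is in that span).
Dec 19, 1928 → Jan 19, 1929: 31 days (December has 31).
Jan 19, 1929 → Feb 19, 1929: 31 days (January has 31).
Feb 19, 1929 → Mar 18, 1929: 27 days.
Total: 4472 days.

4472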